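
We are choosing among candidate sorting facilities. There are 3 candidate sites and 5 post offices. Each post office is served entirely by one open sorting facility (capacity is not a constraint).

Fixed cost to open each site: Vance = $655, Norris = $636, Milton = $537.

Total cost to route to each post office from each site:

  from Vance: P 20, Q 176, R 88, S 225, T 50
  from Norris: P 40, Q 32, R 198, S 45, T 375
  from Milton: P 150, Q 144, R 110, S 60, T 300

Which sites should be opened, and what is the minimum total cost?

Open Vance only; minimum total cost 1214.

For any fixed open set, each post office goes to its cheapest open site; total = fixed + service.
{Vance}: P→Vance 20, Q→Vance 176, R→Vance 88, S→Vance 225, T→Vance 50. Service 559; fixed 655; total 1214.
{Milton}: service 764 + fixed 537 = 1301
{Norris}: P→Norris 40, Q→Norris 32, R→Norris 198, S→Norris 45, T→Norris 375. Service 690; fixed 636; total 1326.
{Vance, Norris, Milton}: service 235 + fixed 1828 = 2063
No other subset beats 1214.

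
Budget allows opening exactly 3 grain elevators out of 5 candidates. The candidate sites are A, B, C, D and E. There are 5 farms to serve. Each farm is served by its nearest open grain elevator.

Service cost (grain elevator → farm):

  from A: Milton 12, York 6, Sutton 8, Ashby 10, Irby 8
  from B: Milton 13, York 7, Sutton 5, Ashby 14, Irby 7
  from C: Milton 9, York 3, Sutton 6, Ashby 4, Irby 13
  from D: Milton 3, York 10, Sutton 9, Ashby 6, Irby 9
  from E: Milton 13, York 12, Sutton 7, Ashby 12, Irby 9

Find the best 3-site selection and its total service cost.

Choose B, C and D; total service cost 22.

With exactly 3 open, each farm uses its cheapest among the chosen.
{B, C, D}: Milton→D 3, York→C 3, Sutton→B 5, Ashby→C 4, Irby→B 7. Service cost 22.
{A, C, D}: service cost 24
{C, D, E}: service cost 25
Among all 10 size-3 choices, {B, C, D} is lowest.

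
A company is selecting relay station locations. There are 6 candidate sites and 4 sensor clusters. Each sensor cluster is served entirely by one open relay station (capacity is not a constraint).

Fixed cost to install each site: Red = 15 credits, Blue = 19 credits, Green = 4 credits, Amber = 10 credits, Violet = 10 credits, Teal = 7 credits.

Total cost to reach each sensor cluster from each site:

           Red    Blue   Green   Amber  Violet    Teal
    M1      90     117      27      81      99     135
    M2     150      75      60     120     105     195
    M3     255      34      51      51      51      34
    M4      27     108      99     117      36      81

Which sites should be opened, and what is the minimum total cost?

For any fixed open set, each sensor cluster goes to its cheapest open site; total = fixed + service.
{Red, Green, Teal}: M1→Green 27, M2→Green 60, M3→Teal 34, M4→Red 27. Service 148; fixed 26; total 174.
{Green, Violet, Teal}: service 157 + fixed 21 = 178
{Red, Green}: service 165 + fixed 19 = 184
{Red, Blue, Green, Amber, Violet, Teal}: M1→Green 27, M2→Green 60, M3→Blue 34, M4→Red 27. Service 148; fixed 65; total 213.
No other subset beats 174.

Open Red, Green and Teal; minimum total cost 174.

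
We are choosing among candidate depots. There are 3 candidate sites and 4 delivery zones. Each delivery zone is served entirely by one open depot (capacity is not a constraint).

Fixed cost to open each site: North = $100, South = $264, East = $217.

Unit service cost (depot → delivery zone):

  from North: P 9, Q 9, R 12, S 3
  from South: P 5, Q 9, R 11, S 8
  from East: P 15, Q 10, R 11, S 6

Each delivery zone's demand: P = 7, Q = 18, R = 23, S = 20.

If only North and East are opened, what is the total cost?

Each delivery zone is assigned to its cheapest site among the open ones.
{North, East}: P→North 9·7=63, Q→North 9·18=162, R→East 11·23=253, S→North 3·20=60. Service 538; fixed 317; total 855.

Total cost: 855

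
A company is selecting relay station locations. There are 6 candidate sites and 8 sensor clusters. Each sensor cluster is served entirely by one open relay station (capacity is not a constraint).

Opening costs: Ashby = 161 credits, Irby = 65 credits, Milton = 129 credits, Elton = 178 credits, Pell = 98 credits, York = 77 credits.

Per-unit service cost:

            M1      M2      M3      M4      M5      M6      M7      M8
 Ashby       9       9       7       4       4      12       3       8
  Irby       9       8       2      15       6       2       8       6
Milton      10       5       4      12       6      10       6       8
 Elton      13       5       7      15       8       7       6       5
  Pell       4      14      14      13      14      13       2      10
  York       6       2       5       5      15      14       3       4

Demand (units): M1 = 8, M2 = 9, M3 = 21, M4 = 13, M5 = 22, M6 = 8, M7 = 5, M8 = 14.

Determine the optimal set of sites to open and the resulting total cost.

For any fixed open set, each sensor cluster goes to its cheapest open site; total = fixed + service.
{Irby, York}: M1→York 6·8=48, M2→York 2·9=18, M3→Irby 2·21=42, M4→York 5·13=65, M5→Irby 6·22=132, M6→Irby 2·8=16, M7→York 3·5=15, M8→York 4·14=56. Service 392; fixed 142; total 534.
{Irby, Pell, York}: M1→Pell 4·8=32, M2→York 2·9=18, M3→Irby 2·21=42, M4→York 5·13=65, M5→Irby 6·22=132, M6→Irby 2·8=16, M7→Pell 2·5=10, M8→York 4·14=56. Service 371; fixed 240; total 611.
{Ashby, Irby, York}: service 335 + fixed 303 = 638
{Ashby, Irby, Milton, Elton, Pell, York}: M1→Pell 4·8=32, M2→York 2·9=18, M3→Irby 2·21=42, M4→Ashby 4·13=52, M5→Ashby 4·22=88, M6→Irby 2·8=16, M7→Pell 2·5=10, M8→York 4·14=56. Service 314; fixed 708; total 1022.
No other subset beats 534.

Open Irby and York; minimum total cost 534.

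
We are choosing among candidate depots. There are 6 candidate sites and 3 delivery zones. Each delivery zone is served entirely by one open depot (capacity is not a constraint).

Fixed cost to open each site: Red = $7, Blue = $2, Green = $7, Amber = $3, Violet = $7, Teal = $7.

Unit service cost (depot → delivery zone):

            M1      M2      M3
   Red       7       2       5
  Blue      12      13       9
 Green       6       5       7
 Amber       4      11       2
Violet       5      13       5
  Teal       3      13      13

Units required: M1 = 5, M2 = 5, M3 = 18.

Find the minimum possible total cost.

Minimum total cost: 76

For any fixed open set, each delivery zone goes to its cheapest open site; total = fixed + service.
{Red, Amber}: M1→Amber 4·5=20, M2→Red 2·5=10, M3→Amber 2·18=36. Service 66; fixed 10; total 76.
{Red, Blue, Amber}: M1→Amber 4·5=20, M2→Red 2·5=10, M3→Amber 2·18=36. Service 66; fixed 12; total 78.
{Red, Amber, Teal}: service 61 + fixed 17 = 78
{Red, Blue, Green, Amber, Violet, Teal}: service 61 + fixed 33 = 94
No other subset beats 76.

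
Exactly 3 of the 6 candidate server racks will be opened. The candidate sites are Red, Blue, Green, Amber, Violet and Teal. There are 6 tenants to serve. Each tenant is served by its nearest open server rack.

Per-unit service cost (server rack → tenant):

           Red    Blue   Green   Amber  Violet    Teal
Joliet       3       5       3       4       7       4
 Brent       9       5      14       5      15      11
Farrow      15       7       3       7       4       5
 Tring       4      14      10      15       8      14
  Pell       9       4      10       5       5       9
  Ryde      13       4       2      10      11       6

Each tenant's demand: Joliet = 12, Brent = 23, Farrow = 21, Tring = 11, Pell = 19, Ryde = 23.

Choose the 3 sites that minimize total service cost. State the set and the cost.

Choose Red, Blue and Green; total service cost 380.

With exactly 3 open, each tenant uses its cheapest among the chosen.
{Red, Blue, Green}: Joliet→Red 3·12=36, Brent→Blue 5·23=115, Farrow→Green 3·21=63, Tring→Red 4·11=44, Pell→Blue 4·19=76, Ryde→Green 2·23=46. Service cost 380.
{Red, Green, Amber}: service cost 399
{Blue, Green, Violet}: service cost 424
Among all 20 size-3 choices, {Red, Blue, Green} is lowest.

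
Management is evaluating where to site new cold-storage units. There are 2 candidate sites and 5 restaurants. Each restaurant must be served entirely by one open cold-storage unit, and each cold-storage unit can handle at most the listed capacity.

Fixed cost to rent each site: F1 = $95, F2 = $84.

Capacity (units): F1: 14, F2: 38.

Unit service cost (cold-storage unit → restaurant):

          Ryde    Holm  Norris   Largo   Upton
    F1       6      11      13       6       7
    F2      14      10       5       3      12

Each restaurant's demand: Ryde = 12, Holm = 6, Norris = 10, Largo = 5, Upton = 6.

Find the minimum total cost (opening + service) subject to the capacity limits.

Open {F1, F2}: Ryde→F1 6·12=72, Holm→F2 10·6=60, Norris→F2 5·10=50, Largo→F2 3·5=15, Upton→F2 12·6=72.
Loads: F1 carries 12/14, F2 carries 27/38. Service 269; fixed 179; total 448.
Next best feasible plan costs 514.

Minimum total cost: 448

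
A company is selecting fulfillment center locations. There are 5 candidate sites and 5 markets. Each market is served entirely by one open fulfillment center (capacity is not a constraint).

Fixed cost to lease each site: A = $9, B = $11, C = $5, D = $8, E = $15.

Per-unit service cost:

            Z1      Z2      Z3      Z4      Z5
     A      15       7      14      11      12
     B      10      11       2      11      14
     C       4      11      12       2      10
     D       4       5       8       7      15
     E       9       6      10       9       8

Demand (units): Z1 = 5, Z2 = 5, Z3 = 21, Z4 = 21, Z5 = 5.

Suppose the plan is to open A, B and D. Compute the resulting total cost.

Each market is assigned to its cheapest site among the open ones.
{A, B, D}: Z1→D 4·5=20, Z2→D 5·5=25, Z3→B 2·21=42, Z4→D 7·21=147, Z5→A 12·5=60. Service 294; fixed 28; total 322.

Total cost: 322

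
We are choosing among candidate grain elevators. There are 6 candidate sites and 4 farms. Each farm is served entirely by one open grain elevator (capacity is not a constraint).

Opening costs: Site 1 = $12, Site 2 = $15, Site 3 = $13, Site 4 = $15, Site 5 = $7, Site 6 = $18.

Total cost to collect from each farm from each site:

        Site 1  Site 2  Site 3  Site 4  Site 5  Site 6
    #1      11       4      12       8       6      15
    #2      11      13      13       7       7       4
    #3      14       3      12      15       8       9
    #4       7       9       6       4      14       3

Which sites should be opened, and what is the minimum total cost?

Open Site 5 only; minimum total cost 42.

For any fixed open set, each farm goes to its cheapest open site; total = fixed + service.
{Site 5}: #1→Site 5 6, #2→Site 5 7, #3→Site 5 8, #4→Site 5 14. Service 35; fixed 7; total 42.
{Site 2}: service 29 + fixed 15 = 44
{Site 2, Site 5}: service 23 + fixed 22 = 45
{Site 1, Site 2, Site 3, Site 4, Site 5, Site 6}: #1→Site 2 4, #2→Site 6 4, #3→Site 2 3, #4→Site 6 3. Service 14; fixed 80; total 94.
No other subset beats 42.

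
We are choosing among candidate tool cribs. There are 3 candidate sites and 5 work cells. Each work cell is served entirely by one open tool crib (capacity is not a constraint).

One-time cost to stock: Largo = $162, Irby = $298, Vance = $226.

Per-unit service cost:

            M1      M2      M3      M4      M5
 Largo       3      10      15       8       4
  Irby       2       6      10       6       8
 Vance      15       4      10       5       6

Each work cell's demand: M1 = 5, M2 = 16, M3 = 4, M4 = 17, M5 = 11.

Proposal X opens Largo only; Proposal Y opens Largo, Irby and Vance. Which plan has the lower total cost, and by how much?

Proposal X: {Largo}: M1→Largo 3·5=15, M2→Largo 10·16=160, M3→Largo 15·4=60, M4→Largo 8·17=136, M5→Largo 4·11=44. Service 415; fixed 162; total 577.
Proposal Y: {Largo, Irby, Vance}: M1→Irby 2·5=10, M2→Vance 4·16=64, M3→Irby 10·4=40, M4→Vance 5·17=85, M5→Largo 4·11=44. Service 243; fixed 686; total 929.
Difference: |577 − 929| = 352.

Proposal X is cheaper by 352.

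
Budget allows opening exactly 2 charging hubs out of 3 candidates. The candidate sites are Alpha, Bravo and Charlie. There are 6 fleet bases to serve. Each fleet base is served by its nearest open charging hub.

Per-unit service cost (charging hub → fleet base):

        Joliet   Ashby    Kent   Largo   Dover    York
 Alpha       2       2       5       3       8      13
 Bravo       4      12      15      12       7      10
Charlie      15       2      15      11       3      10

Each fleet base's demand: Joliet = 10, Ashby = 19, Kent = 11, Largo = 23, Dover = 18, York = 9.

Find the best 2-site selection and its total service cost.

Choose Alpha and Charlie; total service cost 326.

With exactly 2 open, each fleet base uses its cheapest among the chosen.
{Alpha, Charlie}: Joliet→Alpha 2·10=20, Ashby→Alpha 2·19=38, Kent→Alpha 5·11=55, Largo→Alpha 3·23=69, Dover→Charlie 3·18=54, York→Charlie 10·9=90. Service cost 326.
{Alpha, Bravo}: service cost 398
{Bravo, Charlie}: service cost 640
Among all 3 size-2 choices, {Alpha, Charlie} is lowest.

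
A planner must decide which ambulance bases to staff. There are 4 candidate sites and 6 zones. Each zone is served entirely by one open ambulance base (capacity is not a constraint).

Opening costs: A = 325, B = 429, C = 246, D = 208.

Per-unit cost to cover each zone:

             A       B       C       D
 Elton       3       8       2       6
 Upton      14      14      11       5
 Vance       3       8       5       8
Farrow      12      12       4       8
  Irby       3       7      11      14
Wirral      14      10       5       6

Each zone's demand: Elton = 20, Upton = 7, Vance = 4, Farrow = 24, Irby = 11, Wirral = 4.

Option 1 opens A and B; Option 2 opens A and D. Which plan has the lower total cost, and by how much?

Option 1: {A, B}: Elton→A 3·20=60, Upton→A 14·7=98, Vance→A 3·4=12, Farrow→A 12·24=288, Irby→A 3·11=33, Wirral→B 10·4=40. Service 531; fixed 754; total 1285.
Option 2: {A, D}: Elton→A 3·20=60, Upton→D 5·7=35, Vance→A 3·4=12, Farrow→D 8·24=192, Irby→A 3·11=33, Wirral→D 6·4=24. Service 356; fixed 533; total 889.
Difference: |1285 − 889| = 396.

Option 2 is cheaper by 396.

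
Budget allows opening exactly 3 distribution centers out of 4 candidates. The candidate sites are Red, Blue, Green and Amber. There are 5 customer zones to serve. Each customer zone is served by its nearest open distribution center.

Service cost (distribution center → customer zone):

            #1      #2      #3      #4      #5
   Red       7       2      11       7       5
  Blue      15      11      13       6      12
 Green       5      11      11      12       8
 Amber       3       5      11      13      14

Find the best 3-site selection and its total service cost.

Choose Red, Blue and Amber; total service cost 27.

With exactly 3 open, each customer zone uses its cheapest among the chosen.
{Red, Blue, Amber}: #1→Amber 3, #2→Red 2, #3→Red 11, #4→Blue 6, #5→Red 5. Service cost 27.
{Red, Green, Amber}: service cost 28
{Red, Blue, Green}: service cost 29
Among all 4 size-3 choices, {Red, Blue, Amber} is lowest.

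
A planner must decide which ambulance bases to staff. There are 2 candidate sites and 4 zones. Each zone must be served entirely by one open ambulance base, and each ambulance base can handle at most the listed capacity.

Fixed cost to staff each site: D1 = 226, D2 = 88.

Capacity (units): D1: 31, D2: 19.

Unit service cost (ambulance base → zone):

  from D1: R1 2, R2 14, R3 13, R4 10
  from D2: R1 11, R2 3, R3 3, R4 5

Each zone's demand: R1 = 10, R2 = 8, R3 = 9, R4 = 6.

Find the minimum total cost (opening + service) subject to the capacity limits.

Minimum total cost: 445

Open {D1, D2}: R1→D1 2·10=20, R2→D2 3·8=24, R3→D2 3·9=27, R4→D1 10·6=60.
Loads: D1 carries 16/31, D2 carries 17/19. Service 131; fixed 314; total 445.
Next best feasible plan costs 503.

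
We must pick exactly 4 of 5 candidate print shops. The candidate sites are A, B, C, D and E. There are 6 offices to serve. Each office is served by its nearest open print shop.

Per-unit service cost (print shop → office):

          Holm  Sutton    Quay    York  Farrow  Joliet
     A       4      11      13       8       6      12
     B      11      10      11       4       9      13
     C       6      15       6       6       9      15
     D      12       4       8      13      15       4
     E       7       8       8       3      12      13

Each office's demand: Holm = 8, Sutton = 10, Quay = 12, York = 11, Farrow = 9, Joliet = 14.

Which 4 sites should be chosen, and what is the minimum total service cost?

With exactly 4 open, each office uses its cheapest among the chosen.
{A, C, D, E}: Holm→A 4·8=32, Sutton→D 4·10=40, Quay→C 6·12=72, York→E 3·11=33, Farrow→A 6·9=54, Joliet→D 4·14=56. Service cost 287.
{A, B, C, D}: service cost 298
{A, B, D, E}: service cost 311
Among all 5 size-4 choices, {A, C, D, E} is lowest.

Choose A, C, D and E; total service cost 287.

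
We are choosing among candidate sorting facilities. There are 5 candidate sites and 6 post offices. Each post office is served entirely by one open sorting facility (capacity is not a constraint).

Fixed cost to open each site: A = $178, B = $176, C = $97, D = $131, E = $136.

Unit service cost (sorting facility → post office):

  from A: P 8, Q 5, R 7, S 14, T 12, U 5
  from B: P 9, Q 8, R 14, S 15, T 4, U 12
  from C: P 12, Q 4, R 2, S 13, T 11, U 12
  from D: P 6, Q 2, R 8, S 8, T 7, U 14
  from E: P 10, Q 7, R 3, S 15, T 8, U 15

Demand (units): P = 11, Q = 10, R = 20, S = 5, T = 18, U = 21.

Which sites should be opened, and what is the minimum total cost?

Open C and D; minimum total cost 772.

For any fixed open set, each post office goes to its cheapest open site; total = fixed + service.
{C, D}: P→D 6·11=66, Q→D 2·10=20, R→C 2·20=40, S→D 8·5=40, T→D 7·18=126, U→C 12·21=252. Service 544; fixed 228; total 772.
{A, C, D}: P→D 6·11=66, Q→D 2·10=20, R→C 2·20=40, S→D 8·5=40, T→D 7·18=126, U→A 5·21=105. Service 397; fixed 406; total 803.
{A, D}: service 497 + fixed 309 = 806
{A, B, C, D, E}: P→D 6·11=66, Q→D 2·10=20, R→C 2·20=40, S→D 8·5=40, T→B 4·18=72, U→A 5·21=105. Service 343; fixed 718; total 1061.
No other subset beats 772.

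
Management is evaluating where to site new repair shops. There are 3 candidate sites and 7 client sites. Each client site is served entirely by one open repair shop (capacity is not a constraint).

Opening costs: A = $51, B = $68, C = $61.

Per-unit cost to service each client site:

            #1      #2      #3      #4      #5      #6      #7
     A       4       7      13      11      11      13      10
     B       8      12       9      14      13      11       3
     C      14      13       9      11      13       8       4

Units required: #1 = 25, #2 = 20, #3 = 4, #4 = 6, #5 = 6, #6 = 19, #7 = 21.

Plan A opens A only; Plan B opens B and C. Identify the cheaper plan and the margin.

Plan A is cheaper by 32.

Plan A: {A}: #1→A 4·25=100, #2→A 7·20=140, #3→A 13·4=52, #4→A 11·6=66, #5→A 11·6=66, #6→A 13·19=247, #7→A 10·21=210. Service 881; fixed 51; total 932.
Plan B: {B, C}: #1→B 8·25=200, #2→B 12·20=240, #3→B 9·4=36, #4→C 11·6=66, #5→B 13·6=78, #6→C 8·19=152, #7→B 3·21=63. Service 835; fixed 129; total 964.
Difference: |932 − 964| = 32.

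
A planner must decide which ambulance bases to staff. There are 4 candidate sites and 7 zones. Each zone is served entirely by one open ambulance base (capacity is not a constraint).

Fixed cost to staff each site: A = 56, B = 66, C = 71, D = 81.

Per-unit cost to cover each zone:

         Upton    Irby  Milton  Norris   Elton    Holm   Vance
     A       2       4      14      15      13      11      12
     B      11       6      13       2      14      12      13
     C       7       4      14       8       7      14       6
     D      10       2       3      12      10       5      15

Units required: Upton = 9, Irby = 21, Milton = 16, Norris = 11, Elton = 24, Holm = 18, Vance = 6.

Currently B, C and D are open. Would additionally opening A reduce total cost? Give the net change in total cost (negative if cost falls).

No — net change +11 (cost rises by 11).

Current service cost with {B, C, D}: 469.
Adding A: each zone re-picks its cheapest; new service cost 424, saving 45.
Extra fixed cost: 56. Net change = 56 − 45 = 11.
(Totals: 687 → 698.)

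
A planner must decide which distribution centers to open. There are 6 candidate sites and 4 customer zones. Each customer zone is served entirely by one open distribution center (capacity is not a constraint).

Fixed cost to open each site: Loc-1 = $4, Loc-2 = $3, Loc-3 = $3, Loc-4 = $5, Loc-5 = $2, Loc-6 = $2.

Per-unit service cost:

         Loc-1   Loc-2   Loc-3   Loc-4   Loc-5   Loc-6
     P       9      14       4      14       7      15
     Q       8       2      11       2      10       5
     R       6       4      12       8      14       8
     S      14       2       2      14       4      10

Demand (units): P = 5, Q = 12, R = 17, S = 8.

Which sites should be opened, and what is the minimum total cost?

Open Loc-2 and Loc-3; minimum total cost 134.

For any fixed open set, each customer zone goes to its cheapest open site; total = fixed + service.
{Loc-2, Loc-3}: P→Loc-3 4·5=20, Q→Loc-2 2·12=24, R→Loc-2 4·17=68, S→Loc-2 2·8=16. Service 128; fixed 6; total 134.
{Loc-2, Loc-3, Loc-5}: P→Loc-3 4·5=20, Q→Loc-2 2·12=24, R→Loc-2 4·17=68, S→Loc-2 2·8=16. Service 128; fixed 8; total 136.
{Loc-2, Loc-3, Loc-6}: service 128 + fixed 8 = 136
{Loc-1, Loc-2, Loc-3, Loc-4, Loc-5, Loc-6}: P→Loc-3 4·5=20, Q→Loc-2 2·12=24, R→Loc-2 4·17=68, S→Loc-2 2·8=16. Service 128; fixed 19; total 147.
No other subset beats 134.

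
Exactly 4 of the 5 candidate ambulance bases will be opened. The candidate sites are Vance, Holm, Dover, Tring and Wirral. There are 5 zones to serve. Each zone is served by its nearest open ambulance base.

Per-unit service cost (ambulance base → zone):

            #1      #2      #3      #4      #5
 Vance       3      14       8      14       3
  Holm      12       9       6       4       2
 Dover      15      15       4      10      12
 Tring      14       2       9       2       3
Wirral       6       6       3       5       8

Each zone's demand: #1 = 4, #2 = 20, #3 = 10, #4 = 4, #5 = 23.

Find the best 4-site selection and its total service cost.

With exactly 4 open, each zone uses its cheapest among the chosen.
{Vance, Holm, Tring, Wirral}: #1→Vance 3·4=12, #2→Tring 2·20=40, #3→Wirral 3·10=30, #4→Tring 2·4=8, #5→Holm 2·23=46. Service cost 136.
{Vance, Holm, Dover, Tring}: service cost 146
{Holm, Dover, Tring, Wirral}: service cost 148
Among all 5 size-4 choices, {Vance, Holm, Tring, Wirral} is lowest.

Choose Vance, Holm, Tring and Wirral; total service cost 136.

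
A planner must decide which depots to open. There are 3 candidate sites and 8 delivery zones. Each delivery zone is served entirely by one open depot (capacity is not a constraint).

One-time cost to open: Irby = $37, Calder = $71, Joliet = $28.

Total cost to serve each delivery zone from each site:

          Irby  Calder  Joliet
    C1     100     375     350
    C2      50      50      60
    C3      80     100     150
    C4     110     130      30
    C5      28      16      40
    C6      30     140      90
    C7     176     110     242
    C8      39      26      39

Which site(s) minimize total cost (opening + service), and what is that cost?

Open Irby, Calder and Joliet; minimum total cost 578.

For any fixed open set, each delivery zone goes to its cheapest open site; total = fixed + service.
{Irby, Calder, Joliet}: C1→Irby 100, C2→Irby 50, C3→Irby 80, C4→Joliet 30, C5→Calder 16, C6→Irby 30, C7→Calder 110, C8→Calder 26. Service 442; fixed 136; total 578.
{Irby, Joliet}: service 533 + fixed 65 = 598
{Irby, Calder}: C1→Irby 100, C2→Irby 50, C3→Irby 80, C4→Irby 110, C5→Calder 16, C6→Irby 30, C7→Calder 110, C8→Calder 26. Service 522; fixed 108; total 630.
{Joliet}: service 1001 + fixed 28 = 1029
No other subset beats 578.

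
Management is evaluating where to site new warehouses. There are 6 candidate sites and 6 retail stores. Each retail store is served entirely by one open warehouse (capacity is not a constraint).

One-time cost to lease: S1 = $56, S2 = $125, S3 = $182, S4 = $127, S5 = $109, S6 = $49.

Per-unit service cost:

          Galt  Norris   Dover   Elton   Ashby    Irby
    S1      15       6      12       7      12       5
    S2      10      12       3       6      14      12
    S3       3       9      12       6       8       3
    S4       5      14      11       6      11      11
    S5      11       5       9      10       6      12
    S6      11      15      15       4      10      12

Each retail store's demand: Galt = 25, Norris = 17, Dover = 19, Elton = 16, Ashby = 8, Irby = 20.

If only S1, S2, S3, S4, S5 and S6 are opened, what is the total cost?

Total cost: 1037

Each retail store is assigned to its cheapest site among the open ones.
{S1, S2, S3, S4, S5, S6}: Galt→S3 3·25=75, Norris→S5 5·17=85, Dover→S2 3·19=57, Elton→S6 4·16=64, Ashby→S5 6·8=48, Irby→S3 3·20=60. Service 389; fixed 648; total 1037.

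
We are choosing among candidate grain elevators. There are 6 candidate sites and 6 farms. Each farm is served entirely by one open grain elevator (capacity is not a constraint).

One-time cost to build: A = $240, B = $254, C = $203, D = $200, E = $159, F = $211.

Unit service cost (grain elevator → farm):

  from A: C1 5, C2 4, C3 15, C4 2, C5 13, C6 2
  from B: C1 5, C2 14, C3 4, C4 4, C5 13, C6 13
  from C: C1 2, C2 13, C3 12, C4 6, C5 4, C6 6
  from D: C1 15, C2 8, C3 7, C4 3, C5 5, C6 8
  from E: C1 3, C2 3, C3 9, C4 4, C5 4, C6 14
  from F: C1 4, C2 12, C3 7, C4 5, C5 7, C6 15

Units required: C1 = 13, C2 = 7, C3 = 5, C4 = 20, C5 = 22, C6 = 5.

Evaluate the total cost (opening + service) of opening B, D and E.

Each farm is assigned to its cheapest site among the open ones.
{B, D, E}: C1→E 3·13=39, C2→E 3·7=21, C3→B 4·5=20, C4→D 3·20=60, C5→E 4·22=88, C6→D 8·5=40. Service 268; fixed 613; total 881.

Total cost: 881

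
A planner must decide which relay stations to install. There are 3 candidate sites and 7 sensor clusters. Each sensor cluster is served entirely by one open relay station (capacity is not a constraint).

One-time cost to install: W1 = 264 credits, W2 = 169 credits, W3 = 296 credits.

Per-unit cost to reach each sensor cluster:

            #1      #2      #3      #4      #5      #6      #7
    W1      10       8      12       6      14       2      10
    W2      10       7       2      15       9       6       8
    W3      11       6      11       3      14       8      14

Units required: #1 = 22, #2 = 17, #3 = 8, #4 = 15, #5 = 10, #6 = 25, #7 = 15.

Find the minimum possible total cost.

Minimum total cost: 1109

For any fixed open set, each sensor cluster goes to its cheapest open site; total = fixed + service.
{W2}: #1→W2 10·22=220, #2→W2 7·17=119, #3→W2 2·8=16, #4→W2 15·15=225, #5→W2 9·10=90, #6→W2 6·25=150, #7→W2 8·15=120. Service 940; fixed 169; total 1109.
{W1, W2}: #1→W1 10·22=220, #2→W2 7·17=119, #3→W2 2·8=16, #4→W1 6·15=90, #5→W2 9·10=90, #6→W1 2·25=50, #7→W2 8·15=120. Service 705; fixed 433; total 1138.
{W1}: #1→W1 10·22=220, #2→W1 8·17=136, #3→W1 12·8=96, #4→W1 6·15=90, #5→W1 14·10=140, #6→W1 2·25=50, #7→W1 10·15=150. Service 882; fixed 264; total 1146.
{W1, W2, W3}: #1→W1 10·22=220, #2→W3 6·17=102, #3→W2 2·8=16, #4→W3 3·15=45, #5→W2 9·10=90, #6→W1 2·25=50, #7→W2 8·15=120. Service 643; fixed 729; total 1372.
No other subset beats 1109.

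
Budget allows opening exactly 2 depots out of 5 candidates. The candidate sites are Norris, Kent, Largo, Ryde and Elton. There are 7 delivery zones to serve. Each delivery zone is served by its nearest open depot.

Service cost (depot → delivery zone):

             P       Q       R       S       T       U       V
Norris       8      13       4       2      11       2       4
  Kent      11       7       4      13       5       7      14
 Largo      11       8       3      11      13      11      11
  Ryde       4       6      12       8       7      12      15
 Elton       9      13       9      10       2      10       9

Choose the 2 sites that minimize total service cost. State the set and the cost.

Choose Norris and Ryde; total service cost 29.

With exactly 2 open, each delivery zone uses its cheapest among the chosen.
{Norris, Ryde}: P→Ryde 4, Q→Ryde 6, R→Norris 4, S→Norris 2, T→Ryde 7, U→Norris 2, V→Norris 4. Service cost 29.
{Norris, Kent}: service cost 32
{Norris, Elton}: service cost 35
Among all 10 size-2 choices, {Norris, Ryde} is lowest.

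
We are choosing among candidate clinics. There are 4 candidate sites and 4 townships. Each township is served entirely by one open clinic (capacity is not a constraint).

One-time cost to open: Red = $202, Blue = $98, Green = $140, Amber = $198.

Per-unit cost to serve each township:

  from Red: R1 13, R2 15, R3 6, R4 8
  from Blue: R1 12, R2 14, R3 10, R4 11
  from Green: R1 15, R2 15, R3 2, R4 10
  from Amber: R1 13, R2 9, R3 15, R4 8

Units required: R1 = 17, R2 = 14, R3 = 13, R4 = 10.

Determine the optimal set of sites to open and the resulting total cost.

For any fixed open set, each township goes to its cheapest open site; total = fixed + service.
{Green}: R1→Green 15·17=255, R2→Green 15·14=210, R3→Green 2·13=26, R4→Green 10·10=100. Service 591; fixed 140; total 731.
{Blue}: R1→Blue 12·17=204, R2→Blue 14·14=196, R3→Blue 10·13=130, R4→Blue 11·10=110. Service 640; fixed 98; total 738.
{Blue, Green}: service 526 + fixed 238 = 764
{Red, Blue, Green, Amber}: R1→Blue 12·17=204, R2→Amber 9·14=126, R3→Green 2·13=26, R4→Red 8·10=80. Service 436; fixed 638; total 1074.
(All 15 nonempty subsets were checked; Green only is lowest.)

Open Green only; minimum total cost 731.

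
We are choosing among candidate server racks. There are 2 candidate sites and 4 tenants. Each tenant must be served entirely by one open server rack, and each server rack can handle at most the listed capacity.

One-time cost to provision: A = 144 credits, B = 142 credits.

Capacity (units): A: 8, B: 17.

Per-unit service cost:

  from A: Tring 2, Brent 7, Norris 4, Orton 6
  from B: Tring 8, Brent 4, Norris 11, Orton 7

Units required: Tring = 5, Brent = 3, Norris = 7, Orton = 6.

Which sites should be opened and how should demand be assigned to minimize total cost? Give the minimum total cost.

Open {A, B}: Tring→B 8·5=40, Brent→B 4·3=12, Norris→A 4·7=28, Orton→B 7·6=42.
Loads: A carries 7/8, B carries 14/17. Service 122; fixed 286; total 408.
Next best feasible plan costs 427.

Minimum total cost: 408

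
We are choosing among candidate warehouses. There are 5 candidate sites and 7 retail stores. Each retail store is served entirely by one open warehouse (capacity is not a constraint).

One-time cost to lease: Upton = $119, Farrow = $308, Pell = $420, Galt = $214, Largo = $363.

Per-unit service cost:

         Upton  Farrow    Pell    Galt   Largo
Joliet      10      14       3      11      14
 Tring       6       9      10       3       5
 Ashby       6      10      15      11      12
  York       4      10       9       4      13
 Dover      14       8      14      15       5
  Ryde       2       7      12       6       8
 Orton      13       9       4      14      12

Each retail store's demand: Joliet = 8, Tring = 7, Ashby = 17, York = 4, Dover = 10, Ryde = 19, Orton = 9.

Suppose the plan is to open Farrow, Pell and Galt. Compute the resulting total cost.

Total cost: 1403

Each retail store is assigned to its cheapest site among the open ones.
{Farrow, Pell, Galt}: Joliet→Pell 3·8=24, Tring→Galt 3·7=21, Ashby→Farrow 10·17=170, York→Galt 4·4=16, Dover→Farrow 8·10=80, Ryde→Galt 6·19=114, Orton→Pell 4·9=36. Service 461; fixed 942; total 1403.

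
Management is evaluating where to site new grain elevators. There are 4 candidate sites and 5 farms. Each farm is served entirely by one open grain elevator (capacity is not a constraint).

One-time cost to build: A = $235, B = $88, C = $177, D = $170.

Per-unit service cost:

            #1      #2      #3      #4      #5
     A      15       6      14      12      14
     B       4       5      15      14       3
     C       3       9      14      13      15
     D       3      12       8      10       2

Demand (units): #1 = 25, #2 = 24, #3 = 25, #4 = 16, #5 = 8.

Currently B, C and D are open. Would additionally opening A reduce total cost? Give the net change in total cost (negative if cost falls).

No — net change +235 (cost rises by 235).

Current service cost with {B, C, D}: 571.
Adding A: each farm re-picks its cheapest; new service cost 571, saving 0.
Extra fixed cost: 235. Net change = 235 − 0 = 235.
(Totals: 1006 → 1241.)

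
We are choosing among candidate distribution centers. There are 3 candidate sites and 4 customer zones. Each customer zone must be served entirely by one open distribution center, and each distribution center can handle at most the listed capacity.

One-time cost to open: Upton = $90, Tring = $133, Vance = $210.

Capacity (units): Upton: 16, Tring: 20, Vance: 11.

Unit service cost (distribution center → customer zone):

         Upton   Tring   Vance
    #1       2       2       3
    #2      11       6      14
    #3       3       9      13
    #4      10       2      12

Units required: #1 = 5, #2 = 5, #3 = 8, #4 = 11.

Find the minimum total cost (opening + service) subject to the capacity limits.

Minimum total cost: 309

Open {Upton, Tring}: #1→Upton 2·5=10, #2→Tring 6·5=30, #3→Upton 3·8=24, #4→Tring 2·11=22.
Loads: Upton carries 13/16, Tring carries 16/20. Service 86; fixed 223; total 309.
Next best feasible plan costs 334.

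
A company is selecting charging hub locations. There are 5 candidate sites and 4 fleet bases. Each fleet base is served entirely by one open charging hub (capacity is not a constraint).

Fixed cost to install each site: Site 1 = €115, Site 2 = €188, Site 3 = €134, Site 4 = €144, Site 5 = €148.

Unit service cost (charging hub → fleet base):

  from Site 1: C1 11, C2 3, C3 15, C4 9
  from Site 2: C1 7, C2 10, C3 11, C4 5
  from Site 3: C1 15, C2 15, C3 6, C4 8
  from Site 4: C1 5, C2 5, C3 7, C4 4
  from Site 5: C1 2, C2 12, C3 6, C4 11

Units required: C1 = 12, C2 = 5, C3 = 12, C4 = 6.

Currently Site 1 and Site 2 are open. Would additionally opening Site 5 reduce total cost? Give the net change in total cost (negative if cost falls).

Current service cost with {Site 1, Site 2}: 261.
Adding Site 5: each fleet base re-picks its cheapest; new service cost 141, saving 120.
Extra fixed cost: 148. Net change = 148 − 120 = 28.
(Totals: 564 → 592.)

No — net change +28 (cost rises by 28).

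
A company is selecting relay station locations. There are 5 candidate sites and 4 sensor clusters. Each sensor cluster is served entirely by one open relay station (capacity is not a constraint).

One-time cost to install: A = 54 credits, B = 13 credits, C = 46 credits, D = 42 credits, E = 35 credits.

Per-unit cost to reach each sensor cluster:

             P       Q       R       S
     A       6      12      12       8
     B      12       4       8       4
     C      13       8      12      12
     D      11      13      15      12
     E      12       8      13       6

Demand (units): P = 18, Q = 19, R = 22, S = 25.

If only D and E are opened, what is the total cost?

Total cost: 863

Each sensor cluster is assigned to its cheapest site among the open ones.
{D, E}: P→D 11·18=198, Q→E 8·19=152, R→E 13·22=286, S→E 6·25=150. Service 786; fixed 77; total 863.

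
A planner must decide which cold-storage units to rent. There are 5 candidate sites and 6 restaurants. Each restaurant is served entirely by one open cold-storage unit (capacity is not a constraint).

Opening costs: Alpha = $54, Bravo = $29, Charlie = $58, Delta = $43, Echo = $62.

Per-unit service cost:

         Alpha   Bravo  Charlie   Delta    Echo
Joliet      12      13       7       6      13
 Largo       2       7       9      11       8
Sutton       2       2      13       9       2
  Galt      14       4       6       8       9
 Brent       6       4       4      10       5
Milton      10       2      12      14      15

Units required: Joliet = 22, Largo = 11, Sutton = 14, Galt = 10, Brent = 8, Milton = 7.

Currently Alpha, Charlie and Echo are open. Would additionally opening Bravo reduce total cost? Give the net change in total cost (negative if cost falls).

Current service cost with {Alpha, Charlie, Echo}: 366.
Adding Bravo: each restaurant re-picks its cheapest; new service cost 290, saving 76.
Extra fixed cost: 29. Net change = 29 − 76 = -47.
(Totals: 540 → 493.)

Yes — net change −47 (cost falls by 47).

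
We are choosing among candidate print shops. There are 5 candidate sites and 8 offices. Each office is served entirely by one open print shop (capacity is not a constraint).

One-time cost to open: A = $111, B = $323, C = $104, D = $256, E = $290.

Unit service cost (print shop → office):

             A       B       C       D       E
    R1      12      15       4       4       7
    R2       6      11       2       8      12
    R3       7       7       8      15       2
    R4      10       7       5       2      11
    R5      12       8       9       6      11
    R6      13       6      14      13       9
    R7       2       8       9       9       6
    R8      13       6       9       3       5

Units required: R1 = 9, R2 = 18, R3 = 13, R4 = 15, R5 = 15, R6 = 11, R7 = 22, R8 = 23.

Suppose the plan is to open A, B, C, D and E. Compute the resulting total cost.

Total cost: 1481

Each office is assigned to its cheapest site among the open ones.
{A, B, C, D, E}: R1→C 4·9=36, R2→C 2·18=36, R3→E 2·13=26, R4→D 2·15=30, R5→D 6·15=90, R6→B 6·11=66, R7→A 2·22=44, R8→D 3·23=69. Service 397; fixed 1084; total 1481.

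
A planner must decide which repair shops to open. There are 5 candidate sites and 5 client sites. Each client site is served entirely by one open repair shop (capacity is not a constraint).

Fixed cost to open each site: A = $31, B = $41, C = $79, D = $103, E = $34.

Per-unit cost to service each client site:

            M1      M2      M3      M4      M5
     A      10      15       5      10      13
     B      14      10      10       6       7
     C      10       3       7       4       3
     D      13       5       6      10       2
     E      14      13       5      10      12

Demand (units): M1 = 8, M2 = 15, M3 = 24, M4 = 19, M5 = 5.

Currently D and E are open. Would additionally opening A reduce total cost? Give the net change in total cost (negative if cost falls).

Current service cost with {D, E}: 499.
Adding A: each client site re-picks its cheapest; new service cost 475, saving 24.
Extra fixed cost: 31. Net change = 31 − 24 = 7.
(Totals: 636 → 643.)

No — net change +7 (cost rises by 7).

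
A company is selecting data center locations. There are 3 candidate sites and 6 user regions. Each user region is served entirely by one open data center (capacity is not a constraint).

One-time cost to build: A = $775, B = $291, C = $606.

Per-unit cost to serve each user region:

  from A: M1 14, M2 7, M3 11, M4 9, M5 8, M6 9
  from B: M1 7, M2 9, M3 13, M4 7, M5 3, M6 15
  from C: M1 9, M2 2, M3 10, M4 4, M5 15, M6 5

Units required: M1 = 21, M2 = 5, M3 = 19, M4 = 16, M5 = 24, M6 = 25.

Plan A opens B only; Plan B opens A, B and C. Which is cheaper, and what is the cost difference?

Plan A is cheaper by 991.

Plan A: {B}: M1→B 7·21=147, M2→B 9·5=45, M3→B 13·19=247, M4→B 7·16=112, M5→B 3·24=72, M6→B 15·25=375. Service 998; fixed 291; total 1289.
Plan B: {A, B, C}: M1→B 7·21=147, M2→C 2·5=10, M3→C 10·19=190, M4→C 4·16=64, M5→B 3·24=72, M6→C 5·25=125. Service 608; fixed 1672; total 2280.
Difference: |1289 − 2280| = 991.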